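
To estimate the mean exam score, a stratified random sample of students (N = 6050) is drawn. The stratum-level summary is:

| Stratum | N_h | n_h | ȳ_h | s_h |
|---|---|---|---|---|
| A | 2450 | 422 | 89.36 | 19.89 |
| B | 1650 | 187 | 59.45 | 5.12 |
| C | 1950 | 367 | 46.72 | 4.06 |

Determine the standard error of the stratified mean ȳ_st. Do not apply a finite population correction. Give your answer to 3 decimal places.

V̂(ȳ_st) = Σ W_h² s_h²/n_h, with W_h = N_h/N and N = 6050:
  stratum A: (2450/6050)²·19.89²/422 = 0.153737
  stratum B: (1650/6050)²·5.12²/187 = 0.0104269
  stratum C: (1950/6050)²·4.06²/367 = 0.004666
V̂(ȳ_st) = 0.16883
SE(ȳ_st) = √0.16883 = 0.410889

SE(ȳ_st) ≈ 0.411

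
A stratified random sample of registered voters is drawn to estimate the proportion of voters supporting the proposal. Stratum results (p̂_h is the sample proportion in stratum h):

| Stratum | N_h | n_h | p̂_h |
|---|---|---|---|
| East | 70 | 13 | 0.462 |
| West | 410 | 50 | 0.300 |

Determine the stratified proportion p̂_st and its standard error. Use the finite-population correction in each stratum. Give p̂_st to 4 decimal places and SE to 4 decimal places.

N = 480; stratum weights W_h = N_h/N.
p̂_st = Σ W_h p̂_h = (70·0.462 + 410·0.300)/480 = 0.32362
V̂(p̂_st) = Σ W_h² (1 − n_h/N_h) p̂_h(1−p̂_h)/(n_h−1):
  stratum East: (70/480)²·(1 − 13/70)·0.462·0.538/12 = 0.000358702
  stratum West: (410/480)²·(1 − 50/410)·0.300·0.700/49 = 0.00274554
V̂(p̂_st) = 0.00310424; SE = √V̂ = 0.0557157

p̂_st ≈ 0.3236, SE ≈ 0.0557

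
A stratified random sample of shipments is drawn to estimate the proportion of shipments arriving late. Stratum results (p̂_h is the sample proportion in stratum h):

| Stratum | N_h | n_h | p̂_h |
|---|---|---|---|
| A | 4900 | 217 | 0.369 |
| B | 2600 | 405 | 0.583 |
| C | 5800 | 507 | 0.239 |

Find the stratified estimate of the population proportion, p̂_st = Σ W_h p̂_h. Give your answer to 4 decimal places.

N = 13300; stratum weights W_h = N_h/N.
p̂_st = Σ W_h p̂_h = (4900·0.369 + 2600·0.583 + 5800·0.239)/13300 = 0.35414

p̂_st ≈ 0.3541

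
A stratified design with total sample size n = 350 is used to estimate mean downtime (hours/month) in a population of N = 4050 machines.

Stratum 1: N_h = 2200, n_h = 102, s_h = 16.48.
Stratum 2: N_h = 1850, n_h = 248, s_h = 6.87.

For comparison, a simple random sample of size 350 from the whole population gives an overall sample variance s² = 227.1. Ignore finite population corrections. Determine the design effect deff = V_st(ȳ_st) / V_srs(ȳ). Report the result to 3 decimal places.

V̂(ȳ_st) = Σ W_h² s_h²/n_h, with W_h = N_h/N and N = 4050:
  stratum 1: (2200/4050)²·16.48²/102 = 0.785687
  stratum 2: (1850/4050)²·6.87²/248 = 0.0397096
V_st = 0.825397
V_srs = s²/n = 227.1/350 = 0.648857
deff = V_st / V_srs = 0.825397/0.648857 = 1.2721

deff ≈ 1.272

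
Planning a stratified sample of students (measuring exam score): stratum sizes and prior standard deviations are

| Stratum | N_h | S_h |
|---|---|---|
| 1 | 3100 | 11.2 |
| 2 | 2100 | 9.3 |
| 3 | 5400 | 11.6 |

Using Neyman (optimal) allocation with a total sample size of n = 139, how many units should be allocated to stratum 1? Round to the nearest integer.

Neyman allocation: n_h = n · N_h S_h / Σ N_i S_i, with n = 139.
  stratum 1: N_h·S_h = 3100·11.2 = 34720.00
  stratum 2: N_h·S_h = 2100·9.3 = 19530.00
  stratum 3: N_h·S_h = 5400·11.6 = 62640.00
Σ N_h S_h = 116890.00
n for stratum 1 = 139·34720.00/116890.00 = 41.287 → 41

41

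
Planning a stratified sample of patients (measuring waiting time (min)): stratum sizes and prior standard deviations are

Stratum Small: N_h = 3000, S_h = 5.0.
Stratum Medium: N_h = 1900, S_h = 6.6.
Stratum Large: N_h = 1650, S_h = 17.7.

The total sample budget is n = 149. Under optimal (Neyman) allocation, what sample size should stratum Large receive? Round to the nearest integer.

77

Neyman allocation: n_h = n · N_h S_h / Σ N_i S_i, with n = 149.
  stratum Small: N_h·S_h = 3000·5.0 = 15000.00
  stratum Medium: N_h·S_h = 1900·6.6 = 12540.00
  stratum Large: N_h·S_h = 1650·17.7 = 29205.00
Σ N_h S_h = 56745.00
n for stratum Large = 149·29205.00/56745.00 = 76.686 → 77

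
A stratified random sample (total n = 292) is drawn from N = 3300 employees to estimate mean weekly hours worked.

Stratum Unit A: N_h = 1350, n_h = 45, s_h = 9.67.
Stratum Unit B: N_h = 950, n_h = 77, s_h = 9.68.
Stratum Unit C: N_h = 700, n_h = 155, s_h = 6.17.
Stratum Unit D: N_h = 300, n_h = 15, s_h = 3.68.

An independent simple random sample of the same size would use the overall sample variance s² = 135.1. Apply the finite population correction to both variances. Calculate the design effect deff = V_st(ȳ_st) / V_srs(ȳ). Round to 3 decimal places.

deff ≈ 1.054

V̂(ȳ_st) = Σ W_h² (1 − n_h/N_h) s_h²/n_h, with W_h = N_h/N and N = 3300:
  stratum Unit A: (1350/3300)²·(1 − 45/1350)·9.67²/45 = 0.336168
  stratum Unit B: (950/3300)²·(1 − 77/950)·9.68²/77 = 0.0926766
  stratum Unit C: (700/3300)²·(1 − 155/700)·6.17²/155 = 0.0086041
  stratum Unit D: (300/3300)²·(1 − 15/300)·3.68²/15 = 0.00708831
V_st = 0.444537
V_srs = (1 − 292/3300)·135.1/292 = 0.421732
deff = V_st / V_srs = 0.444537/0.421732 = 1.0541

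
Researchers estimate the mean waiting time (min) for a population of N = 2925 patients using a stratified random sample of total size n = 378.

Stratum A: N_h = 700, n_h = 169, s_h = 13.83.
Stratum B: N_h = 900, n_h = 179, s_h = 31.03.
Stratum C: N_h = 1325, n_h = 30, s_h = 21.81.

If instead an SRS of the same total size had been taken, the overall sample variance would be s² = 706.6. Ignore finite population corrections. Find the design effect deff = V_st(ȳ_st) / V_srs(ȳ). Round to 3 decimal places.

V̂(ȳ_st) = Σ W_h² s_h²/n_h, with W_h = N_h/N and N = 2925:
  stratum A: (700/2925)²·13.83²/169 = 0.064819
  stratum B: (900/2925)²·31.03²/179 = 0.509265
  stratum C: (1325/2925)²·21.81²/30 = 3.25364
V_st = 3.82773
V_srs = s²/n = 706.6/378 = 1.86931
deff = V_st / V_srs = 3.82773/1.86931 = 2.0477

deff ≈ 2.048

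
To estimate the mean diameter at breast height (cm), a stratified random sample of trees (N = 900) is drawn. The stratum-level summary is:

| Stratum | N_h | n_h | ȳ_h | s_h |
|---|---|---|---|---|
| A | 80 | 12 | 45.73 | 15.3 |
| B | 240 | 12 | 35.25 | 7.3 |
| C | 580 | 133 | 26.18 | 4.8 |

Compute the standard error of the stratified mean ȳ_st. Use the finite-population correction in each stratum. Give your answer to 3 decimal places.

V̂(ȳ_st) = Σ W_h² (1 − n_h/N_h) s_h²/n_h, with W_h = N_h/N and N = 900:
  stratum A: (80/900)²·(1 − 12/80)·15.3²/12 = 0.131013
  stratum B: (240/900)²·(1 − 12/240)·7.3²/12 = 0.300003
  stratum C: (580/900)²·(1 − 133/580)·4.8²/133 = 0.0554474
V̂(ȳ_st) = 0.486464
SE(ȳ_st) = √0.486464 = 0.69747

SE(ȳ_st) ≈ 0.697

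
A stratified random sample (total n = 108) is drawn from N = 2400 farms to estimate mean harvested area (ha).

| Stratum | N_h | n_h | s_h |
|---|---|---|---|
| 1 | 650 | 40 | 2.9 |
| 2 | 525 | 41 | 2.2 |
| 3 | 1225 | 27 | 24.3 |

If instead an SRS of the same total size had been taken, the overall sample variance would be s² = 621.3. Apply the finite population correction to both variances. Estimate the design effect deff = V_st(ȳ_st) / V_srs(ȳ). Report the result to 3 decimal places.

V̂(ȳ_st) = Σ W_h² (1 − n_h/N_h) s_h²/n_h, with W_h = N_h/N and N = 2400:
  stratum 1: (650/2400)²·(1 − 40/650)·2.9²/40 = 0.0144729
  stratum 2: (525/2400)²·(1 − 41/525)·2.2²/41 = 0.00520767
  stratum 3: (1225/2400)²·(1 − 27/1225)·24.3²/27 = 5.5721
V_st = 5.59178
V_srs = (1 − 108/2400)·621.3/108 = 5.4939
deff = V_st / V_srs = 5.59178/5.4939 = 1.0178

deff ≈ 1.018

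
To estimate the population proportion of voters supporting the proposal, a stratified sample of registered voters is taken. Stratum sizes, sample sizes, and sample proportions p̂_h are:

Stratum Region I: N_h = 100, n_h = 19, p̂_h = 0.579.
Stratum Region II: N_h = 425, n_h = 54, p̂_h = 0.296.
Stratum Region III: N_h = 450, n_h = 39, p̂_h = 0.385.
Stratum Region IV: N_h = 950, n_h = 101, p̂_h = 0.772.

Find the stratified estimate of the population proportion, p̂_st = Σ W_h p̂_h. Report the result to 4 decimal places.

N = 1925; stratum weights W_h = N_h/N.
p̂_st = Σ W_h p̂_h = (100·0.579 + 425·0.296 + 450·0.385 + 950·0.772)/1925 = 0.56642

p̂_st ≈ 0.5664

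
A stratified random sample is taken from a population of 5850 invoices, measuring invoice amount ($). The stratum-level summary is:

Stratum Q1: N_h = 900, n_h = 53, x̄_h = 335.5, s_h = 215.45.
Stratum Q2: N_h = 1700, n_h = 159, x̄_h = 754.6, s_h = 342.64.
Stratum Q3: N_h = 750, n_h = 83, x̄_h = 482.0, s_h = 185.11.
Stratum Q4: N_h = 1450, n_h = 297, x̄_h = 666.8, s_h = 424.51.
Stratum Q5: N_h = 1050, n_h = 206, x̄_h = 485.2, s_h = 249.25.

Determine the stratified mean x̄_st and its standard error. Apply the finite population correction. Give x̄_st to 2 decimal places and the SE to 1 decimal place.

x̄_st ≈ 585.06, SE ≈ 10.9

x̄_st = Σ W_h x̄_h = (900·335.5 + 1700·754.6 + 750·482.0 + 1450·666.8 + 1050·485.2)/5850 = 585.05812
V̂(x̄_st) = Σ W_h² (1 − n_h/N_h) s_h²/n_h, with W_h = N_h/N and N = 5850:
  stratum Q1: (900/5850)²·(1 − 53/900)·215.45²/53 = 19.5088
  stratum Q2: (1700/5850)²·(1 − 159/1700)·342.64²/159 = 56.5222
  stratum Q3: (750/5850)²·(1 − 83/750)·185.11²/83 = 6.03472
  stratum Q4: (1450/5850)²·(1 − 297/1450)·424.51²/297 = 29.6418
  stratum Q5: (1050/5850)²·(1 − 206/1050)·249.25²/206 = 7.8095
V̂(x̄_st) = 119.517
SE(x̄_st) = √119.517 = 10.9324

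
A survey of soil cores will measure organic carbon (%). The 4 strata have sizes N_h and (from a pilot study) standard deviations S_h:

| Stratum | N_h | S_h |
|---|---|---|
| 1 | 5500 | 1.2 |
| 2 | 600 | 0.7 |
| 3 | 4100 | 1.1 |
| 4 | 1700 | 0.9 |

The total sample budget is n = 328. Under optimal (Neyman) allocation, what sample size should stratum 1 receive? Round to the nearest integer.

166

Neyman allocation: n_h = n · N_h S_h / Σ N_i S_i, with n = 328.
  stratum 1: N_h·S_h = 5500·1.2 = 6600.00
  stratum 2: N_h·S_h = 600·0.7 = 420.00
  stratum 3: N_h·S_h = 4100·1.1 = 4510.00
  stratum 4: N_h·S_h = 1700·0.9 = 1530.00
Σ N_h S_h = 13060.00
n for stratum 1 = 328·6600.00/13060.00 = 165.758 → 166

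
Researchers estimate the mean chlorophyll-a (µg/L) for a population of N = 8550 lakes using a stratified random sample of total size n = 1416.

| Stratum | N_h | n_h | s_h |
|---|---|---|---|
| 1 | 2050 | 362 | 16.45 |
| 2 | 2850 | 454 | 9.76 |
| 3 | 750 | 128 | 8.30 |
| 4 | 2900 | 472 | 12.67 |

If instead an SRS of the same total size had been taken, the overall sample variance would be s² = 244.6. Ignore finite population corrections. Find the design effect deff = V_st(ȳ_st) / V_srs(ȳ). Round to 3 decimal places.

V̂(ȳ_st) = Σ W_h² s_h²/n_h, with W_h = N_h/N and N = 8550:
  stratum 1: (2050/8550)²·16.45²/362 = 0.0429733
  stratum 2: (2850/8550)²·9.76²/454 = 0.0233132
  stratum 3: (750/8550)²·8.30²/128 = 0.0041413
  stratum 4: (2900/8550)²·12.67²/472 = 0.0391269
V_st = 0.109555
V_srs = s²/n = 244.6/1416 = 0.17274
deff = V_st / V_srs = 0.109555/0.17274 = 0.6342

deff ≈ 0.634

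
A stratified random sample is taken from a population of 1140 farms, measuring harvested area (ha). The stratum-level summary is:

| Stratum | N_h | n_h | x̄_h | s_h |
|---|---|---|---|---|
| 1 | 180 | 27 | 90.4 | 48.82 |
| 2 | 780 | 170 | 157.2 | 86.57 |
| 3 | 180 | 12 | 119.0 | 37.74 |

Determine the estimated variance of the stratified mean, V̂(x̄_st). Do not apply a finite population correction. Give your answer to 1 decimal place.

V̂(x̄_st) ≈ 25.8

V̂(x̄_st) = Σ W_h² s_h²/n_h, with W_h = N_h/N and N = 1140:
  stratum 1: (180/1140)²·48.82²/27 = 2.20073
  stratum 2: (780/1140)²·86.57²/170 = 20.6379
  stratum 3: (180/1140)²·37.74²/12 = 2.95909
V̂(x̄_st) = 25.7977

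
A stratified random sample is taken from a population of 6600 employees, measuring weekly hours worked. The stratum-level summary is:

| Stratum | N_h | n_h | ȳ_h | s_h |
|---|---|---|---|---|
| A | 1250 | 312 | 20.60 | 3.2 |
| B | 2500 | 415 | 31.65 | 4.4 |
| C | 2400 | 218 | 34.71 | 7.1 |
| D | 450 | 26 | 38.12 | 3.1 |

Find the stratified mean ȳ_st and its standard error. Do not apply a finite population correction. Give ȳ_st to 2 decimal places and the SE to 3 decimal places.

ȳ_st ≈ 31.11, SE ≈ 0.200

ȳ_st = Σ W_h ȳ_h = (1250·20.60 + 2500·31.65 + 2400·34.71 + 450·38.12)/6600 = 31.11106
V̂(ȳ_st) = Σ W_h² s_h²/n_h, with W_h = N_h/N and N = 6600:
  stratum A: (1250/6600)²·3.2²/312 = 0.00117727
  stratum B: (2500/6600)²·4.4²/415 = 0.00669344
  stratum C: (2400/6600)²·7.1²/218 = 0.030577
  stratum D: (450/6600)²·3.1²/26 = 0.00171825
V̂(ȳ_st) = 0.040166
SE(ȳ_st) = √0.040166 = 0.200414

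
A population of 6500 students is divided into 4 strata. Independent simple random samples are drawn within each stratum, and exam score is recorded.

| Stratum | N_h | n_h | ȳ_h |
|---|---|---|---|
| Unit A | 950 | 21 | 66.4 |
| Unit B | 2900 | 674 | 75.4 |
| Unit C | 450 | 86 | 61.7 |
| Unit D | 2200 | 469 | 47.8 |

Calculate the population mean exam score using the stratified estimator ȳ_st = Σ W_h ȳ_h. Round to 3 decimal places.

N = Σ N_h = 6500. Stratum weights W_h = N_h/N.
ȳ_st = (950·66.4 + 2900·75.4 + 450·61.7 + 2200·47.8) / 6500 = 63.79462

ȳ_st ≈ 63.795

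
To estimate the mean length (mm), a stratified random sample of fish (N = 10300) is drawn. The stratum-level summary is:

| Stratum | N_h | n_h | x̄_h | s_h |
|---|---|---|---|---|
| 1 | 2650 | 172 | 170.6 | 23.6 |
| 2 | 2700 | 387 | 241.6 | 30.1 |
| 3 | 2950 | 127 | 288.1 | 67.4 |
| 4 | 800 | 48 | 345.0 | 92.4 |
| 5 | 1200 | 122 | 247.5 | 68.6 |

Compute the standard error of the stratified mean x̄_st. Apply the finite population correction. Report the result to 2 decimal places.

V̂(x̄_st) = Σ W_h² (1 − n_h/N_h) s_h²/n_h, with W_h = N_h/N and N = 10300:
  stratum 1: (2650/10300)²·(1 − 172/2650)·23.6²/172 = 0.200433
  stratum 2: (2700/10300)²·(1 − 387/2700)·30.1²/387 = 0.137812
  stratum 3: (2950/10300)²·(1 − 127/2950)·67.4²/127 = 2.80785
  stratum 4: (800/10300)²·(1 − 48/800)·92.4²/48 = 1.00864
  stratum 5: (1200/10300)²·(1 − 122/1200)·68.6²/122 = 0.470342
V̂(x̄_st) = 4.62508
SE(x̄_st) = √4.62508 = 2.1506

SE(x̄_st) ≈ 2.15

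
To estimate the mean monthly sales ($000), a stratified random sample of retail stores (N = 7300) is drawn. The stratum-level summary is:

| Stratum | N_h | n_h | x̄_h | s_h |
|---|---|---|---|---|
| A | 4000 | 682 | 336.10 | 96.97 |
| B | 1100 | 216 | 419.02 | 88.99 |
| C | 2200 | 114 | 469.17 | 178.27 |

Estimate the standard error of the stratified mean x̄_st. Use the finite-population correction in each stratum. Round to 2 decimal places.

SE(x̄_st) ≈ 5.30

V̂(x̄_st) = Σ W_h² (1 − n_h/N_h) s_h²/n_h, with W_h = N_h/N and N = 7300:
  stratum A: (4000/7300)²·(1 − 682/4000)·96.97²/682 = 3.43385
  stratum B: (1100/7300)²·(1 − 216/1100)·88.99²/216 = 0.669003
  stratum C: (2200/7300)²·(1 − 114/2200)·178.27²/114 = 24.0073
V̂(x̄_st) = 28.1101
SE(x̄_st) = √28.1101 = 5.3019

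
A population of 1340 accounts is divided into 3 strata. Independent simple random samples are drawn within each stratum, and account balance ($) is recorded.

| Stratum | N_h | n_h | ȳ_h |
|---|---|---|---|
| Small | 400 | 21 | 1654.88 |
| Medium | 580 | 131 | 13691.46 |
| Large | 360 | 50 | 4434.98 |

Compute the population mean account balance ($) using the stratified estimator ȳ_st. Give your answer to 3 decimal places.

N = Σ N_h = 1340. Stratum weights W_h = N_h/N.
ȳ_st = (400·1654.88 + 580·13691.46 + 360·4434.98) / 1340 = 7611.63552

ȳ_st ≈ 7611.636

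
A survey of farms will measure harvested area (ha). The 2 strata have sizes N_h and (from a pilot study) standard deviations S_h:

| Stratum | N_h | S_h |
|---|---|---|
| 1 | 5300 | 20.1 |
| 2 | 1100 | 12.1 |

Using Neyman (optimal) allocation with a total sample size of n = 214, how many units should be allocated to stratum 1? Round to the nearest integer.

Neyman allocation: n_h = n · N_h S_h / Σ N_i S_i, with n = 214.
  stratum 1: N_h·S_h = 5300·20.1 = 106530.00
  stratum 2: N_h·S_h = 1100·12.1 = 13310.00
Σ N_h S_h = 119840.00
n for stratum 1 = 214·106530.00/119840.00 = 190.232 → 190

190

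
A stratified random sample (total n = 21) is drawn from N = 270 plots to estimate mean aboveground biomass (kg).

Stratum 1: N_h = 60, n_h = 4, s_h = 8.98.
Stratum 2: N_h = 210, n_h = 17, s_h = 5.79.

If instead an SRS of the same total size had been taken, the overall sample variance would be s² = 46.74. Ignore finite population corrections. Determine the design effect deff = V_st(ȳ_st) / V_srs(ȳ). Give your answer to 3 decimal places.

V̂(ȳ_st) = Σ W_h² s_h²/n_h, with W_h = N_h/N and N = 270:
  stratum 1: (60/270)²·8.98²/4 = 0.99556
  stratum 2: (210/270)²·5.79²/17 = 1.19294
V_st = 2.1885
V_srs = s²/n = 46.74/21 = 2.22571
deff = V_st / V_srs = 2.1885/2.22571 = 0.9833

deff ≈ 0.983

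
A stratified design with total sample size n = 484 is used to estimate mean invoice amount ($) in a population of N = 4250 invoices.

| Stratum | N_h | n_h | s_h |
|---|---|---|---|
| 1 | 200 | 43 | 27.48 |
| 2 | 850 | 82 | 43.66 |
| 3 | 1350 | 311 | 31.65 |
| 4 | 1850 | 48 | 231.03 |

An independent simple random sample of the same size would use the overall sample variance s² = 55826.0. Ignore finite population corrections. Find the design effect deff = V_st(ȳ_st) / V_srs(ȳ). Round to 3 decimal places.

V̂(ȳ_st) = Σ W_h² s_h²/n_h, with W_h = N_h/N and N = 4250:
  stratum 1: (200/4250)²·27.48²/43 = 0.0388908
  stratum 2: (850/4250)²·43.66²/82 = 0.929852
  stratum 3: (1350/4250)²·31.65²/311 = 0.324995
  stratum 4: (1850/4250)²·231.03²/48 = 210.698
V_st = 211.992
V_srs = s²/n = 55826.0/484 = 115.343
deff = V_st / V_srs = 211.992/115.343 = 1.8379

deff ≈ 1.838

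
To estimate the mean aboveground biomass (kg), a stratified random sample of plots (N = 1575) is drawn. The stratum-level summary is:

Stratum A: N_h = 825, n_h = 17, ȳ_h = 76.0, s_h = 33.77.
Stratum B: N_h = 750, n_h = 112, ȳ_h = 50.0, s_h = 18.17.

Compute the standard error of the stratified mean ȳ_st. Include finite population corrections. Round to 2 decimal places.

SE(ȳ_st) ≈ 4.31

V̂(ȳ_st) = Σ W_h² (1 − n_h/N_h) s_h²/n_h, with W_h = N_h/N and N = 1575:
  stratum A: (825/1575)²·(1 − 17/825)·33.77²/17 = 18.0267
  stratum B: (750/1575)²·(1 − 112/750)·18.17²/112 = 0.568608
V̂(ȳ_st) = 18.5954
SE(ȳ_st) = √18.5954 = 4.31223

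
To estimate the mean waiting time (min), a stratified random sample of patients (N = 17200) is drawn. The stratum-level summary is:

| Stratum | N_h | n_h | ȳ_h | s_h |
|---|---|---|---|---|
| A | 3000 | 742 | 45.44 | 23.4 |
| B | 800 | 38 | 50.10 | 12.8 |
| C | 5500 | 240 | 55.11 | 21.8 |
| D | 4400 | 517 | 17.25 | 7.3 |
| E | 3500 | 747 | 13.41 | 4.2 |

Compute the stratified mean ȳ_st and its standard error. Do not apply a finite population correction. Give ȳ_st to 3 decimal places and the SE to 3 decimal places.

ȳ_st = Σ W_h ȳ_h = (3000·45.44 + 800·50.10 + 5500·55.11 + 4400·17.25 + 3500·13.41)/17200 = 35.01977
V̂(ȳ_st) = Σ W_h² s_h²/n_h, with W_h = N_h/N and N = 17200:
  stratum A: (3000/17200)²·23.4²/742 = 0.0224498
  stratum B: (800/17200)²·12.8²/38 = 0.00932737
  stratum C: (5500/17200)²·21.8²/240 = 0.202474
  stratum D: (4400/17200)²·7.3²/517 = 0.00674534
  stratum E: (3500/17200)²·4.2²/747 = 0.000977816
V̂(ȳ_st) = 0.241975
SE(ȳ_st) = √0.241975 = 0.491909

ȳ_st ≈ 35.020, SE ≈ 0.492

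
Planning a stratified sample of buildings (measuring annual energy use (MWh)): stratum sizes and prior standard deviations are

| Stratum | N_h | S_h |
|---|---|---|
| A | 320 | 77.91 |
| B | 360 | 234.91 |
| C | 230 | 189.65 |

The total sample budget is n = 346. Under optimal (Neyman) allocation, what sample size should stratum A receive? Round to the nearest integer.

Neyman allocation: n_h = n · N_h S_h / Σ N_i S_i, with n = 346.
  stratum A: N_h·S_h = 320·77.91 = 24931.20
  stratum B: N_h·S_h = 360·234.91 = 84567.60
  stratum C: N_h·S_h = 230·189.65 = 43619.50
Σ N_h S_h = 153118.30
n for stratum A = 346·24931.20/153118.30 = 56.337 → 56

56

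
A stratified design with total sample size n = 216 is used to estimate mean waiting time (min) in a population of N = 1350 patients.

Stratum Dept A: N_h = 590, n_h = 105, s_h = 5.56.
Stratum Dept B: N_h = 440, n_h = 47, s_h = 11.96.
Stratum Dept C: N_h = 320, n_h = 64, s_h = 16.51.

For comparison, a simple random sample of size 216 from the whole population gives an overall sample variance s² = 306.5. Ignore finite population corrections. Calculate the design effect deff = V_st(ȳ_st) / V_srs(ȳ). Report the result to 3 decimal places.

deff ≈ 0.436

V̂(ȳ_st) = Σ W_h² s_h²/n_h, with W_h = N_h/N and N = 1350:
  stratum Dept A: (590/1350)²·5.56²/105 = 0.0562337
  stratum Dept B: (440/1350)²·11.96²/47 = 0.323297
  stratum Dept C: (320/1350)²·16.51²/64 = 0.239302
V_st = 0.618833
V_srs = s²/n = 306.5/216 = 1.41898
deff = V_st / V_srs = 0.618833/1.41898 = 0.4361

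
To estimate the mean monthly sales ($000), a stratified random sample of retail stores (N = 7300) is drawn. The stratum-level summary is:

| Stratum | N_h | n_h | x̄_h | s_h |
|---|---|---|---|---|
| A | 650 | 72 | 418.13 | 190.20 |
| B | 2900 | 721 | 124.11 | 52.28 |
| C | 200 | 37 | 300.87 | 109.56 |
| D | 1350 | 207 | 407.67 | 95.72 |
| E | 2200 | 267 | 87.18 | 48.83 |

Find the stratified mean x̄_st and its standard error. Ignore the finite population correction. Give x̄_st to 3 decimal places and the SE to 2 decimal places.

x̄_st ≈ 196.442, SE ≈ 2.67

x̄_st = Σ W_h x̄_h = (650·418.13 + 2900·124.11 + 200·300.87 + 1350·407.67 + 2200·87.18)/7300 = 196.44219
V̂(x̄_st) = Σ W_h² s_h²/n_h, with W_h = N_h/N and N = 7300:
  stratum A: (650/7300)²·190.20²/72 = 3.98354
  stratum B: (2900/7300)²·52.28²/721 = 0.598255
  stratum C: (200/7300)²·109.56²/37 = 0.24351
  stratum D: (1350/7300)²·95.72²/207 = 1.51376
  stratum E: (2200/7300)²·48.83²/267 = 0.811077
V̂(x̄_st) = 7.15014
SE(x̄_st) = √7.15014 = 2.67398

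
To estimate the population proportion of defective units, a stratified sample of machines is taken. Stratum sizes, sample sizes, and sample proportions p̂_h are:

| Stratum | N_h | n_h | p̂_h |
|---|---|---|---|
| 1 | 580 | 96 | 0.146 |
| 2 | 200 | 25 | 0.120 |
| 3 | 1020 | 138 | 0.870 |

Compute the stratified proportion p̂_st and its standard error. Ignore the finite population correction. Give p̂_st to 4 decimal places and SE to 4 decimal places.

N = 1800; stratum weights W_h = N_h/N.
p̂_st = Σ W_h p̂_h = (580·0.146 + 200·0.120 + 1020·0.870)/1800 = 0.55338
V̂(p̂_st) = Σ W_h² p̂_h(1−p̂_h)/(n_h−1):
  stratum 1: (580/1800)²·0.146·0.854/95 = 0.000136269
  stratum 2: (200/1800)²·0.120·0.880/24 = 5.4321e-05
  stratum 3: (1020/1800)²·0.870·0.130/137 = 0.000265092
V̂(p̂_st) = 0.000455683; SE = √V̂ = 0.0213467

p̂_st ≈ 0.5534, SE ≈ 0.0213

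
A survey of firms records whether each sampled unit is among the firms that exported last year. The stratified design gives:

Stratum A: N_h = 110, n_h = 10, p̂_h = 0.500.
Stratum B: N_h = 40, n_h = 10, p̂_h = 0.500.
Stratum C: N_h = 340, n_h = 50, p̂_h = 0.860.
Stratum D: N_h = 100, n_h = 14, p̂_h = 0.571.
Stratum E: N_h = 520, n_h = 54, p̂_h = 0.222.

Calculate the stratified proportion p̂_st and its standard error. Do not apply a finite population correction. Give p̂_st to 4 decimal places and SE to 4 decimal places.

p̂_st ≈ 0.4864, SE ≈ 0.0375

N = 1110; stratum weights W_h = N_h/N.
p̂_st = Σ W_h p̂_h = (110·0.500 + 40·0.500 + 340·0.860 + 100·0.571 + 520·0.222)/1110 = 0.48643
V̂(p̂_st) = Σ W_h² p̂_h(1−p̂_h)/(n_h−1):
  stratum A: (110/1110)²·0.500·0.500/9 = 0.000272795
  stratum B: (40/1110)²·0.500·0.500/9 = 3.60721e-05
  stratum C: (340/1110)²·0.860·0.140/49 = 0.000230538
  stratum D: (100/1110)²·0.571·0.429/13 = 0.000152934
  stratum E: (520/1110)²·0.222·0.778/53 = 0.000715183
V̂(p̂_st) = 0.00140752; SE = √V̂ = 0.037517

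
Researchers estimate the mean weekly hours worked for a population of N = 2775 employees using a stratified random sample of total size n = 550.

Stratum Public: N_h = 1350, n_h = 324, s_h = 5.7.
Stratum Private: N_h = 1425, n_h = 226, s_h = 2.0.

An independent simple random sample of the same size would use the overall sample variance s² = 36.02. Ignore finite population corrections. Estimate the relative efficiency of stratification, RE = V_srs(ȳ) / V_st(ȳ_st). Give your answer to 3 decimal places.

RE ≈ 2.306

V̂(ȳ_st) = Σ W_h² s_h²/n_h, with W_h = N_h/N and N = 2775:
  stratum Public: (1350/2775)²·5.7²/324 = 0.0237327
  stratum Private: (1425/2775)²·2.0²/226 = 0.00466719
V_st = 0.0283998
V_srs = s²/n = 36.02/550 = 0.0654909
Relative efficiency = V_srs / V_st = 0.0654909/0.0283998 = 2.3060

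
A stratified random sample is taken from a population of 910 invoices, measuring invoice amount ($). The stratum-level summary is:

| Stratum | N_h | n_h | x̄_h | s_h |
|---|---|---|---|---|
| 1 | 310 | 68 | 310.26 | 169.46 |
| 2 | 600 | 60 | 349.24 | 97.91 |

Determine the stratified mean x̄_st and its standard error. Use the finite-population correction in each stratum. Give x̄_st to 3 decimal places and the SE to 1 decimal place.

x̄_st = Σ W_h x̄_h = (310·310.26 + 600·349.24)/910 = 335.96110
V̂(x̄_st) = Σ W_h² (1 − n_h/N_h) s_h²/n_h, with W_h = N_h/N and N = 910:
  stratum 1: (310/910)²·(1 − 68/310)·169.46²/68 = 38.2578
  stratum 2: (600/910)²·(1 − 60/600)·97.91²/60 = 62.5122
V̂(x̄_st) = 100.77
SE(x̄_st) = √100.77 = 10.0384

x̄_st ≈ 335.961, SE ≈ 10.0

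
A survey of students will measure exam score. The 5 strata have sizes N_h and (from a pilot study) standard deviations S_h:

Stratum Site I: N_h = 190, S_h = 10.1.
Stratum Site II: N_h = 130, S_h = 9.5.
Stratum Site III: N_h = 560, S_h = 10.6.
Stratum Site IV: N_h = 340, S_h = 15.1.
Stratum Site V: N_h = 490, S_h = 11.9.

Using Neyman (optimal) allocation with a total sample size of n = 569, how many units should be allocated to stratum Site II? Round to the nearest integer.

35

Neyman allocation: n_h = n · N_h S_h / Σ N_i S_i, with n = 569.
  stratum Site I: N_h·S_h = 190·10.1 = 1919.00
  stratum Site II: N_h·S_h = 130·9.5 = 1235.00
  stratum Site III: N_h·S_h = 560·10.6 = 5936.00
  stratum Site IV: N_h·S_h = 340·15.1 = 5134.00
  stratum Site V: N_h·S_h = 490·11.9 = 5831.00
Σ N_h S_h = 20055.00
n for stratum Site II = 569·1235.00/20055.00 = 35.039 → 35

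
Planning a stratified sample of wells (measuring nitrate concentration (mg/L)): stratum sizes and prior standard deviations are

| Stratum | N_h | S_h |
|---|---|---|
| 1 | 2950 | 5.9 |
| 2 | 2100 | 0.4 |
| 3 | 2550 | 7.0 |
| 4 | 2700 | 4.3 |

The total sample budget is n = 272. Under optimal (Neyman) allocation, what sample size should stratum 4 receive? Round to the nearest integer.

Neyman allocation: n_h = n · N_h S_h / Σ N_i S_i, with n = 272.
  stratum 1: N_h·S_h = 2950·5.9 = 17405.00
  stratum 2: N_h·S_h = 2100·0.4 = 840.00
  stratum 3: N_h·S_h = 2550·7.0 = 17850.00
  stratum 4: N_h·S_h = 2700·4.3 = 11610.00
Σ N_h S_h = 47705.00
n for stratum 4 = 272·11610.00/47705.00 = 66.197 → 66

66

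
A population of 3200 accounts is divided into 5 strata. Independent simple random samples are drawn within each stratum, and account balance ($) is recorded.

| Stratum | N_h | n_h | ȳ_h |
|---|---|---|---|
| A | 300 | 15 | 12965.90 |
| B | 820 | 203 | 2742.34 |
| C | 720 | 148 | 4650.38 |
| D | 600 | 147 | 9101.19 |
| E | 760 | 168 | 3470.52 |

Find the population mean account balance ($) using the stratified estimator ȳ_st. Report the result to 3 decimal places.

N = Σ N_h = 3200. Stratum weights W_h = N_h/N.
ȳ_st = (300·12965.90 + 820·2742.34 + 720·4650.38 + 600·9101.19 + 760·3470.52) / 3200 = 5495.33488

ȳ_st ≈ 5495.335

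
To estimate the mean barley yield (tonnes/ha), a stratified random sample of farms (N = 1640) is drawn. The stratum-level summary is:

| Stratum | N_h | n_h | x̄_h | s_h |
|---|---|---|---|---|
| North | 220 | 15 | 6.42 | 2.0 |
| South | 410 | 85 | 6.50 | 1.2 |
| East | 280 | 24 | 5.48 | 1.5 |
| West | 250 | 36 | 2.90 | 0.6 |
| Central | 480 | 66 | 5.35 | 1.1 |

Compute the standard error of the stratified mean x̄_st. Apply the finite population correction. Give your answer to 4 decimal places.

SE(x̄_st) ≈ 0.0968

V̂(x̄_st) = Σ W_h² (1 − n_h/N_h) s_h²/n_h, with W_h = N_h/N and N = 1640:
  stratum North: (220/1640)²·(1 − 15/220)·2.0²/15 = 0.00447154
  stratum South: (410/1640)²·(1 − 85/410)·1.2²/85 = 0.000839311
  stratum East: (280/1640)²·(1 − 24/280)·1.5²/24 = 0.00249851
  stratum West: (250/1640)²·(1 − 36/250)·0.6²/36 = 0.000198914
  stratum Central: (480/1640)²·(1 − 66/480)·1.1²/66 = 0.00135455
V̂(x̄_st) = 0.00936283
SE(x̄_st) = √0.00936283 = 0.0967617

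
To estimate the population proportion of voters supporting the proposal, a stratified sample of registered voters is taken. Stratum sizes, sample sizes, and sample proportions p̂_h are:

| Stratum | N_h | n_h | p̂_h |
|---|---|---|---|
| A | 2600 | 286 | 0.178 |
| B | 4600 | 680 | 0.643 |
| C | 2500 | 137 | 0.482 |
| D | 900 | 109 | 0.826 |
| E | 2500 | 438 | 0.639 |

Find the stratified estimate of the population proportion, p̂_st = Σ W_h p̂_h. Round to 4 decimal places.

N = 13100; stratum weights W_h = N_h/N.
p̂_st = Σ W_h p̂_h = (2600·0.178 + 4600·0.643 + 2500·0.482 + 900·0.826 + 2500·0.639)/13100 = 0.53179

p̂_st ≈ 0.5318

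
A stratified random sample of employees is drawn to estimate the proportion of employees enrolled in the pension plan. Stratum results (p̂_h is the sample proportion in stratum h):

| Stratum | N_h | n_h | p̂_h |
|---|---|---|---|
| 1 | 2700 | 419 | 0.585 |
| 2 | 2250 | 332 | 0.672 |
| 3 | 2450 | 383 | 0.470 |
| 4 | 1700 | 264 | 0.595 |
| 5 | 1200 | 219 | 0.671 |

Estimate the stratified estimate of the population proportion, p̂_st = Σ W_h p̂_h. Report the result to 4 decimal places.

N = 10300; stratum weights W_h = N_h/N.
p̂_st = Σ W_h p̂_h = (2700·0.585 + 2250·0.672 + 2450·0.470 + 1700·0.595 + 1200·0.671)/10300 = 0.58832

p̂_st ≈ 0.5883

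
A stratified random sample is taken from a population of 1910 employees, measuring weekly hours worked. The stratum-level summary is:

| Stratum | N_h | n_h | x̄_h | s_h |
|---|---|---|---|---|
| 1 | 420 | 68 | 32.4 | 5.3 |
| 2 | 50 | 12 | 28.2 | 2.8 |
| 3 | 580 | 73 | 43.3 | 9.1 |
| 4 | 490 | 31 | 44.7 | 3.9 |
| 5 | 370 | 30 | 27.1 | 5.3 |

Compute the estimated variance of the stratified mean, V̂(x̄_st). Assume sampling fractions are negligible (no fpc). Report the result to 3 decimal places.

V̂(x̄_st) ≈ 0.192

V̂(x̄_st) = Σ W_h² s_h²/n_h, with W_h = N_h/N and N = 1910:
  stratum 1: (420/1910)²·5.3²/68 = 0.0199744
  stratum 2: (50/1910)²·2.8²/12 = 0.000447722
  stratum 3: (580/1910)²·9.1²/73 = 0.104604
  stratum 4: (490/1910)²·3.9²/31 = 0.0322919
  stratum 5: (370/1910)²·5.3²/30 = 0.0351372
V̂(x̄_st) = 0.192455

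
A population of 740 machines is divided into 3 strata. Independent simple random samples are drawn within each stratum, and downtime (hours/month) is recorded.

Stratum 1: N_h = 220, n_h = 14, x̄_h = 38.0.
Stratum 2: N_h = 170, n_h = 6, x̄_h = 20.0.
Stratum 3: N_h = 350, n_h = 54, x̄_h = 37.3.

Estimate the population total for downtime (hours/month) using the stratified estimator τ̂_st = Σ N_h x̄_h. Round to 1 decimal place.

τ̂_st = Σ N_h x̄_h = 220·38.0 + 170·20.0 + 350·37.3 = 24815.0

τ̂_st ≈ 24815.0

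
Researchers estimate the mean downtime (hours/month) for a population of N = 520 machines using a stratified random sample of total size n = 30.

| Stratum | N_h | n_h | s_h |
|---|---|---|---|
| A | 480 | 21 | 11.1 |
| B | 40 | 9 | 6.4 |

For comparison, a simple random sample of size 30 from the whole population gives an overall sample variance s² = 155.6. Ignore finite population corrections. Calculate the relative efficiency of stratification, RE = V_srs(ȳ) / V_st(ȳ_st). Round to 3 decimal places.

V̂(ȳ_st) = Σ W_h² s_h²/n_h, with W_h = N_h/N and N = 520:
  stratum A: (480/520)²·11.1²/21 = 4.99922
  stratum B: (40/520)²·6.4²/9 = 0.0269297
V_st = 5.02615
V_srs = s²/n = 155.6/30 = 5.18667
Relative efficiency = V_srs / V_st = 5.18667/5.02615 = 1.0319

RE ≈ 1.032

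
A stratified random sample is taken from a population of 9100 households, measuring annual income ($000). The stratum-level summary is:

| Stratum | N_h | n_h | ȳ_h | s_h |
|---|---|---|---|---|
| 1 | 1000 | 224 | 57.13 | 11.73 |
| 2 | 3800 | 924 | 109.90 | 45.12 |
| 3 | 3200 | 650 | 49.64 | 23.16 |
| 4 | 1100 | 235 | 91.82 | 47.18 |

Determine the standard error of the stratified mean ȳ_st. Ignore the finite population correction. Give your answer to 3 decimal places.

SE(ȳ_st) ≈ 0.795

V̂(ȳ_st) = Σ W_h² s_h²/n_h, with W_h = N_h/N and N = 9100:
  stratum 1: (1000/9100)²·11.73²/224 = 0.00741763
  stratum 2: (3800/9100)²·45.12²/924 = 0.384194
  stratum 3: (3200/9100)²·23.16²/650 = 0.102042
  stratum 4: (1100/9100)²·47.18²/235 = 0.138405
V̂(ȳ_st) = 0.632059
SE(ȳ_st) = √0.632059 = 0.795021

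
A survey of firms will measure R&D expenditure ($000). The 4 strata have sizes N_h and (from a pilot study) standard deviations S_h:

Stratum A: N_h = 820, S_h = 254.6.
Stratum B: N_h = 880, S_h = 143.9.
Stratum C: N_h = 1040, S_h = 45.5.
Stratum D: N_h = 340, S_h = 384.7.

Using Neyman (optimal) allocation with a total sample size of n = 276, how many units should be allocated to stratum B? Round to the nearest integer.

68

Neyman allocation: n_h = n · N_h S_h / Σ N_i S_i, with n = 276.
  stratum A: N_h·S_h = 820·254.6 = 208772.00
  stratum B: N_h·S_h = 880·143.9 = 126632.00
  stratum C: N_h·S_h = 1040·45.5 = 47320.00
  stratum D: N_h·S_h = 340·384.7 = 130798.00
Σ N_h S_h = 513522.00
n for stratum B = 276·126632.00/513522.00 = 68.060 → 68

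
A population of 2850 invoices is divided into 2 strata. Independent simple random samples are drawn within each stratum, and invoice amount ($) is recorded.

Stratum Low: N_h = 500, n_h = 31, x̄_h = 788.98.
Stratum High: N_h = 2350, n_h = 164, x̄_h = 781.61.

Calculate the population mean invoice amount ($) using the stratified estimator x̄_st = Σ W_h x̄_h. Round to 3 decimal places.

N = Σ N_h = 2850. Stratum weights W_h = N_h/N.
x̄_st = (500·788.98 + 2350·781.61) / 2850 = 782.90298

x̄_st ≈ 782.903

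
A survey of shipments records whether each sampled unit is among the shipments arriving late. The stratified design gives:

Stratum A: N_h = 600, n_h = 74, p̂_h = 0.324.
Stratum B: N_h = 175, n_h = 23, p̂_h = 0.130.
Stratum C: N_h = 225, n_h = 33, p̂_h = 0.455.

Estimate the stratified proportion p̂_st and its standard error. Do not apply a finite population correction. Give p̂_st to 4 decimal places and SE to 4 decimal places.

N = 1000; stratum weights W_h = N_h/N.
p̂_st = Σ W_h p̂_h = (600·0.324 + 175·0.130 + 225·0.455)/1000 = 0.31953
V̂(p̂_st) = Σ W_h² p̂_h(1−p̂_h)/(n_h−1):
  stratum A: (600/1000)²·0.324·0.676/73 = 0.00108012
  stratum B: (175/1000)²·0.130·0.870/22 = 0.00015744
  stratum C: (225/1000)²·0.455·0.545/32 = 0.000392304
V̂(p̂_st) = 0.00162986; SE = √V̂ = 0.0403716

p̂_st ≈ 0.3195, SE ≈ 0.0404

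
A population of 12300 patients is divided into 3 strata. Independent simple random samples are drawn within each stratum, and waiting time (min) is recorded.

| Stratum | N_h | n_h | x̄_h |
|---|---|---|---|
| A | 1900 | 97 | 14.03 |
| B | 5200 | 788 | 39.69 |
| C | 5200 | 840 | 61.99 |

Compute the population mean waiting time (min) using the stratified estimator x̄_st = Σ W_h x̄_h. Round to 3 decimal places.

x̄_st ≈ 45.154

N = Σ N_h = 12300. Stratum weights W_h = N_h/N.
x̄_st = (1900·14.03 + 5200·39.69 + 5200·61.99) / 12300 = 45.15390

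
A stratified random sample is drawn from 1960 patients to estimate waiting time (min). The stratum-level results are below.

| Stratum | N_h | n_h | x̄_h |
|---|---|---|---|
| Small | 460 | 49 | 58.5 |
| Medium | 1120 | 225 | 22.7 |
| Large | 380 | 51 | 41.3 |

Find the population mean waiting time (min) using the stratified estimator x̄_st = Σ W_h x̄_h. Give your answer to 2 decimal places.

x̄_st ≈ 34.71

N = Σ N_h = 1960. Stratum weights W_h = N_h/N.
x̄_st = (460·58.5 + 1120·22.7 + 380·41.3) / 1960 = 34.7082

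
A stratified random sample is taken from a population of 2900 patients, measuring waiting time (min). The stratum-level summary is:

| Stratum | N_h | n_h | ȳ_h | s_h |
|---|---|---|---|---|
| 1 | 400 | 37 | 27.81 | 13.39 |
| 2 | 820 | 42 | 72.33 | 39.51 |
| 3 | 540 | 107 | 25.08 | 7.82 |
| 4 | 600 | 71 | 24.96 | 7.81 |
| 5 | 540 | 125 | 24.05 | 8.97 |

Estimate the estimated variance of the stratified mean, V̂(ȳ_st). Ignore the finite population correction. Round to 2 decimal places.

V̂(ȳ_st) ≈ 3.14

V̂(ȳ_st) = Σ W_h² s_h²/n_h, with W_h = N_h/N and N = 2900:
  stratum 1: (400/2900)²·13.39²/37 = 0.0921899
  stratum 2: (820/2900)²·39.51²/42 = 2.97164
  stratum 3: (540/2900)²·7.82²/107 = 0.0198162
  stratum 4: (600/2900)²·7.81²/71 = 0.0367748
  stratum 5: (540/2900)²·8.97²/125 = 0.0223186
V̂(ȳ_st) = 3.14274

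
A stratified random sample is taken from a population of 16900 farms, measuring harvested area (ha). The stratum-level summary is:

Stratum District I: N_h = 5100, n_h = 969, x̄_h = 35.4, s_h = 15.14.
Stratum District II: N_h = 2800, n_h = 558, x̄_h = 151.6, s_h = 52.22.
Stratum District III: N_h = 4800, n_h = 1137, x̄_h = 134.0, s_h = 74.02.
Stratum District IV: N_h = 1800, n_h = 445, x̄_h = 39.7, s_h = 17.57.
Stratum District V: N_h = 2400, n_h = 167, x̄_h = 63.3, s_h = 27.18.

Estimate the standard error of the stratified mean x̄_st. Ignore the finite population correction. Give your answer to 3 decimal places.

SE(x̄_st) ≈ 0.801

V̂(x̄_st) = Σ W_h² s_h²/n_h, with W_h = N_h/N and N = 16900:
  stratum District I: (5100/16900)²·15.14²/969 = 0.0215424
  stratum District II: (2800/16900)²·52.22²/558 = 0.134147
  stratum District III: (4800/16900)²·74.02²/1137 = 0.388729
  stratum District IV: (1800/16900)²·17.57²/445 = 0.00786964
  stratum District V: (2400/16900)²·27.18²/167 = 0.0892137
V̂(x̄_st) = 0.641502
SE(x̄_st) = √0.641502 = 0.800938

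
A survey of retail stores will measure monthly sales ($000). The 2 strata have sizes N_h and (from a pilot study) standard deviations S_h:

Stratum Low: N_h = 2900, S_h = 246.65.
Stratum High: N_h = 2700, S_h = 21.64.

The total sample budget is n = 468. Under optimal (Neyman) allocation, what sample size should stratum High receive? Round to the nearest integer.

Neyman allocation: n_h = n · N_h S_h / Σ N_i S_i, with n = 468.
  stratum Low: N_h·S_h = 2900·246.65 = 715285.00
  stratum High: N_h·S_h = 2700·21.64 = 58428.00
Σ N_h S_h = 773713.00
n for stratum High = 468·58428.00/773713.00 = 35.342 → 35

35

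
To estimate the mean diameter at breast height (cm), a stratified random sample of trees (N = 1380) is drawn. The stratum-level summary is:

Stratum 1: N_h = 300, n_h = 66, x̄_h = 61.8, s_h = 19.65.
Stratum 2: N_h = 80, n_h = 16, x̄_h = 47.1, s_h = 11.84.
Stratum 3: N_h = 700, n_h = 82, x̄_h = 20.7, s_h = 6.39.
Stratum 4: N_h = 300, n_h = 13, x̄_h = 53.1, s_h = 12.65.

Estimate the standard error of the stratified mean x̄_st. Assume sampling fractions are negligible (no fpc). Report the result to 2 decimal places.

SE(x̄_st) ≈ 1.01

V̂(x̄_st) = Σ W_h² s_h²/n_h, with W_h = N_h/N and N = 1380:
  stratum 1: (300/1380)²·19.65²/66 = 0.276481
  stratum 2: (80/1380)²·11.84²/16 = 0.0294446
  stratum 3: (700/1380)²·6.39²/82 = 0.128123
  stratum 4: (300/1380)²·12.65²/13 = 0.581731
V̂(x̄_st) = 1.01578
SE(x̄_st) = √1.01578 = 1.00786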